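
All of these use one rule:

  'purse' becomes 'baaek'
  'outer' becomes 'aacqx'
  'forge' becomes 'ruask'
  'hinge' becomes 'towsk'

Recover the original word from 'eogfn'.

sixth

Shifts by position in purse: pos 0: p→b (+12), pos 1: u→a (+6), pos 2: r→a (+9), pos 3: s→e (+12), pos 4: e→k (+6) — repeating every 3. A repeating key of period 3 is used — shifts +12, +6, +9 over and over.
Decoding eogfn: e−12=s, o−6=i, g−9=x, f−12=t, n−6=h.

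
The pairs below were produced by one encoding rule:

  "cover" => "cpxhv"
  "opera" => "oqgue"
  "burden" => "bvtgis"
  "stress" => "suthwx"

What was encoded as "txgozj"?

twelve

In cover: c→c is +0, o→p is +1, v→x is +2, e→h is +3 — the shift increases by 1 each position. Letter i (0-indexed) is shifted by i+0, so successive shifts are 0, 1, 2, ….
Decoding txgozj: t−0=t, x−1=w, g−2=e, o−3=l, z−4=v, j−5=e.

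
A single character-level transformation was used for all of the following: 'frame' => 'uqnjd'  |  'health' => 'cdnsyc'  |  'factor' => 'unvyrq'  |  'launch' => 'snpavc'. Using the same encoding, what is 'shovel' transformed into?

f(5)→u(20) and r(17)→q(16) fit y≡17x+13 (mod 26); the inverse of 17 mod 26 is 23. Each letter's alphabet position (a=0..z=25) is mapped through 17·x+13 mod 26 — an affine cipher.
For shovel: s(18)→17·18+13≡7=h; h(7)→17·7+13≡2=c; o(14)→17·14+13≡17=r; v(21)→17·21+13≡6=g; e(4)→17·4+13≡3=d; l(11)→17·11+13≡18=s (all mod 26).

hcrgds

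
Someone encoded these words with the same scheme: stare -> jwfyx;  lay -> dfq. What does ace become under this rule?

The output letters match the input read backwards, each shifted +5: stare reversed is erats. The word is reversed, then every letter is shifted forward by 5.
On ace: reverse → eca; then shift: e+5=j, c+5=h, a+5=f.

jhf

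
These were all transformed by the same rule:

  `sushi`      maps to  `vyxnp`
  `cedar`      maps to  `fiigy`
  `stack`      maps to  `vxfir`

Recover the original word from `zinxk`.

In sushi: s→v is +3, u→y is +4, s→x is +5, h→n is +6 — the shift increases by 1 each position. Each letter shifts forward by (position + 3), i.e. 3, 4, 5, … — the shift grows by one for each successive letter.
Reversing it on zinxk: z−3=w, i−4=e, n−5=i, x−6=r, k−7=d.

weird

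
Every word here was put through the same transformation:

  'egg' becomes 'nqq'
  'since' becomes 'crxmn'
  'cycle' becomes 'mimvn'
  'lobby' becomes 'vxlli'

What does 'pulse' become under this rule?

zdvcn

The shift depends on letter class: consonant g→q is +10, but vowel e→n is +9. The rule splits by letter class: vowels +9, consonants +10.
Applying it to pulse: p(cons)+10=z, u(vowel)+9=d, l(cons)+10=v, s(cons)+10=c, e(vowel)+9=n.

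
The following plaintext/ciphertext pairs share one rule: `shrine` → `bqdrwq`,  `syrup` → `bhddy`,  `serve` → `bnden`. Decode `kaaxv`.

broom

Shifts by position in shrine: pos 0: s→b (+9), pos 1: h→q (+9), pos 2: r→d (+12), pos 3: i→r (+9), pos 4: n→w (+9), pos 5: e→q (+12) — repeating every 3. The shifts repeat in a cycle of length 3: positions 0,1,… shift by +9, +9, +12, then the pattern repeats.
Reversing it on kaaxv: k−9=b, a−9=r, a−12=o, x−9=o, v−9=m.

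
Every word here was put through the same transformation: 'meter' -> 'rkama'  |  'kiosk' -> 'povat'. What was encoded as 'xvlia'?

spear

In meter: m→r is +5, e→k is +6, t→a is +7, e→m is +8 — the shift increases by 1 each position. Each letter shifts forward by (position + 5), i.e. 5, 6, 7, … — the shift grows by one for each successive letter.
Reversing it on xvlia: x−5=s, v−6=p, l−7=e, i−8=a, a−9=r.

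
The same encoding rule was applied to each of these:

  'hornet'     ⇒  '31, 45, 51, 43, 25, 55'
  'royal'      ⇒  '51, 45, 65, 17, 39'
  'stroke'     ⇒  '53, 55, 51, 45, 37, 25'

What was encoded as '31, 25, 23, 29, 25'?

h(#8)→31 and o(#15)→45: differences scale by 2, so n = 2·pos + 15. Each letter becomes 2×(its alphabet position, a=1..z=26) + 15.
Reversing it on 31, 25, 23, 29, 25: 31→(31−15)÷2=8=h, 25→(25−15)÷2=5=e, 23→(23−15)÷2=4=d, 29→(29−15)÷2=7=g, 25→(25−15)÷2=5=e.

hedge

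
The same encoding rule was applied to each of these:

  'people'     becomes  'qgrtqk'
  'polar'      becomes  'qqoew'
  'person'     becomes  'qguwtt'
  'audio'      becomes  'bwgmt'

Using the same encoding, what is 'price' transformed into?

In people: p→q is +1, e→g is +2, o→r is +3, p→t is +4 — the shift increases by 1 each position. The shift increases by 1 at each position, starting from +1: 1, 2, 3, ….
For price: p+1=q, r+2=t, i+3=l, c+4=g, e+5=j.

qtlgj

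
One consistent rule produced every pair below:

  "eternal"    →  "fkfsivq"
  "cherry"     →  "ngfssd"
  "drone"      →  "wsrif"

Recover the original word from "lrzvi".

e(4)→f(5) and t(19)→k(10) fit y≡9x+21 (mod 26); the inverse of 9 mod 26 is 3. Each letter's alphabet position (a=0..z=25) is mapped through 9·x+21 mod 26 — an affine cipher.
Undoing it on lrzvi: l(11)→3·(11−21)≡22=w; r(17)→3·(17−21)≡14=o; z(25)→3·(25−21)≡12=m; v(21)→3·(21−21)≡0=a; i(8)→3·(8−21)≡13=n (all mod 26).

woman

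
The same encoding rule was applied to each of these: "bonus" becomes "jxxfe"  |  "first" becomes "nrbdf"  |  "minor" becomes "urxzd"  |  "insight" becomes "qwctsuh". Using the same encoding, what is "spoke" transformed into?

The shift increases by 1 at each position, starting from +8: 8, 9, 10, ….
Applying it to spoke: s+8=a, p+9=y, o+10=y, k+11=v, e+12=q.

ayyvq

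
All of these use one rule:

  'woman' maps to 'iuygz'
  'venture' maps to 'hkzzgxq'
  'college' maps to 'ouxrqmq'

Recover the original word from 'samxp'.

Shifts by position in woman: pos 0: w→i (+12), pos 1: o→u (+6), pos 2: m→y (+12), pos 3: a→g (+6) — repeating every 2. The shifts repeat in a cycle of length 2: positions 0,1,… shift by +12, +6, then the pattern repeats.
Undoing it on samxp: s−12=g, a−6=u, m−12=a, x−6=r, p−12=d.

guard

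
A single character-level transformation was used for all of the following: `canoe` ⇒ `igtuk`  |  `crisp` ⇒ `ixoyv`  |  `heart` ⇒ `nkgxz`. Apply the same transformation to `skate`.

yqgzk

Every letter moves 6 places later in the alphabet, wrapping around z→a.
On skate: s+6=y, k+6=q, a+6=g, t+6=z, e+6=k.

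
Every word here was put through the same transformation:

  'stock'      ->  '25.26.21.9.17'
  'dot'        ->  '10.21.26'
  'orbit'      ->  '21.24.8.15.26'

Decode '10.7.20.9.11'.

Each letter is replaced by its alphabet position (a=1..z=26) + 6.
Decoding 10.7.20.9.11: 10→(10−6)÷1=4=d, 7→(7−6)÷1=1=a, 20→(20−6)÷1=14=n, 9→(9−6)÷1=3=c, 11→(11−6)÷1=5=e.

dance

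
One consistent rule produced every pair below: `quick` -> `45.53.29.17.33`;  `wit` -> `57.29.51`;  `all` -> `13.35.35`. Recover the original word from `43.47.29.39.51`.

q(#17)→45 and u(#21)→53: differences scale by 2, so n = 2·pos + 11. With a=1..z=26, the number is 2·pos + 11.
Decoding 43.47.29.39.51: 43→(43−11)÷2=16=p, 47→(47−11)÷2=18=r, 29→(29−11)÷2=9=i, 39→(39−11)÷2=14=n, 51→(51−11)÷2=20=t.

print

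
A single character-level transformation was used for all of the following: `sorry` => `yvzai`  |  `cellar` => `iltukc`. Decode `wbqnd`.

In sorry: s→y is +6, o→v is +7, r→z is +8, r→a is +9 — the shift increases by 1 each position. Each letter shifts forward by (position + 6), i.e. 6, 7, 8, … — the shift grows by one for each successive letter.
Undoing it on wbqnd: w−6=q, b−7=u, q−8=i, n−9=e, d−10=t.

quiet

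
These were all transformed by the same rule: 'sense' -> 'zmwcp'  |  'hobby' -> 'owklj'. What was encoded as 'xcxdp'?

In sense: s→z is +7, e→m is +8, n→w is +9, s→c is +10 — the shift increases by 1 each position. Letter i (0-indexed) is shifted by i+7, so successive shifts are 7, 8, 9, ….
Reversing it on xcxdp: x−7=q, c−8=u, x−9=o, d−10=t, p−11=e.

quote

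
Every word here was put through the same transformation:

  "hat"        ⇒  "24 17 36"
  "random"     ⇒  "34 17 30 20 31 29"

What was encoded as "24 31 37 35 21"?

house

h is letter #8 and maps to 24: an offset of 16. The number is (letter's place in the alphabet, a=1) + 16.
Undoing it on 24 31 37 35 21: 24→(24−16)÷1=8=h, 31→(31−16)÷1=15=o, 37→(37−16)÷1=21=u, 35→(35−16)÷1=19=s, 21→(21−16)÷1=5=e.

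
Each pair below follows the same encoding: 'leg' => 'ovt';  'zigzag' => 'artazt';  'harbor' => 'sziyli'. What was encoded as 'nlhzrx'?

Each pair mirrors across the alphabet (l↔o, e↔v, g↔t): positions sum to 25. Letters are reflected about the middle of the alphabet (position → 25−position): Atbash.
Decoding nlhzrx: n↔m, l↔o, h↔s, z↔a, r↔i, x↔c.

mosaic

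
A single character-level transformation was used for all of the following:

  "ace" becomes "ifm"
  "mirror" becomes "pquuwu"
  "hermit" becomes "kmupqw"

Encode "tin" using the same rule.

The shift depends on letter class: consonant c→f is +3, but vowel a→i is +8. Two shifts are in play — +8 for a/e/i/o/u, +3 for every other letter.
For tin: t(cons)+3=w, i(vowel)+8=q, n(cons)+3=q.

wqq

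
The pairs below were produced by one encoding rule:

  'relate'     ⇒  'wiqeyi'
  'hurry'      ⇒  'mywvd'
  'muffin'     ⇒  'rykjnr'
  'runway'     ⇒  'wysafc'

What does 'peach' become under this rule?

uifgm

Shifts by position in relate: pos 0: r→w (+5), pos 1: e→i (+4), pos 2: l→q (+5), pos 3: a→e (+4) — repeating every 2. It's a Vigenère-style cipher with numeric key [5,4]: position i shifts by key[i mod 2].
On peach: p+5=u, e+4=i, a+5=f, c+4=g, h+5=m.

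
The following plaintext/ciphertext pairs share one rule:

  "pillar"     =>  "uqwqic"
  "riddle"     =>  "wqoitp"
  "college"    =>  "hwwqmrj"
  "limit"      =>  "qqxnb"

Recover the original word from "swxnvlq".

It's a Vigenère-style cipher with numeric key [5,8,11]: position i shifts by key[i mod 3].
Undoing it on swxnvlq: s−5=n, w−8=o, x−11=m, n−5=i, v−8=n, l−11=a, q−5=l.

nominal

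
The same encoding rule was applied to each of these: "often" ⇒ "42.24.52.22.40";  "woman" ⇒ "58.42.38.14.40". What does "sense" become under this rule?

o(#15)→42 and f(#6)→24: differences scale by 2, so n = 2·pos + 12. Each letter becomes 2×(its alphabet position, a=1..z=26) + 12.
Applying it to sense: s=19→50, e=5→22, n=14→40, s=19→50, e=5→22.

50.22.40.50.22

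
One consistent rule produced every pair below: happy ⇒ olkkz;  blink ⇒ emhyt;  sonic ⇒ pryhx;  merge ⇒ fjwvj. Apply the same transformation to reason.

h(7)→o(14) and a(0)→l(11) fit y≡19x+11 (mod 26); the inverse of 19 mod 26 is 11. Each letter's alphabet position (a=0..z=25) is mapped through 19·x+11 mod 26 — an affine cipher.
Applying it to reason: r(17)→19·17+11≡22=w; e(4)→19·4+11≡9=j; a(0)→19·0+11≡11=l; s(18)→19·18+11≡15=p; o(14)→19·14+11≡17=r; n(13)→19·13+11≡24=y (all mod 26).

wjlpry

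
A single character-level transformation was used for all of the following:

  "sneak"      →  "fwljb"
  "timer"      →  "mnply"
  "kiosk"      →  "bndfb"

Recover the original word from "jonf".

s(18)→f(5) and n(13)→w(22) fit y≡7x+9 (mod 26); the inverse of 7 mod 26 is 15. Each letter's alphabet position (a=0..z=25) is mapped through 7·x+9 mod 26 — an affine cipher.
Decoding jonf: j(9)→15·(9−9)≡0=a; o(14)→15·(14−9)≡23=x; n(13)→15·(13−9)≡8=i; f(5)→15·(5−9)≡18=s (all mod 26).

axis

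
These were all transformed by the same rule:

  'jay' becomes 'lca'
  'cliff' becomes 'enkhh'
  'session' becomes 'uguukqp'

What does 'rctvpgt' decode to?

Compare letters: j→l is +2, a→c is +2, y→a is +2 — a constant shift. Every letter moves 2 places later in the alphabet, wrapping around z→a.
Reversing it on rctvpgt: r−2=p, c−2=a, t−2=r, v−2=t, p−2=n, g−2=e, t−2=r.

partner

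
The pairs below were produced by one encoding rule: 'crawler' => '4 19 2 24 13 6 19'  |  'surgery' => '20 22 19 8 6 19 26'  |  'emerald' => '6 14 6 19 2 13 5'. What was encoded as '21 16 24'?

c is letter #3 and maps to 4: an offset of 1. Each letter is replaced by its alphabet position (a=1..z=26) + 1.
Decoding 21 16 24: 21→(21−1)÷1=20=t, 16→(16−1)÷1=15=o, 24→(24−1)÷1=23=w.

tow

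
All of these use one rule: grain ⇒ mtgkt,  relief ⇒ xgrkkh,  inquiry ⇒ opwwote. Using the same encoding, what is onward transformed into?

upccxf

A repeating key of period 2 is used — shifts +6, +2 over and over.
For onward: o+6=u, n+2=p, w+6=c, a+2=c, r+6=x, d+2=f.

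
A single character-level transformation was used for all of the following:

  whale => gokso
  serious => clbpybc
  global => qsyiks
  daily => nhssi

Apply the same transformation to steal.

caohv

Shifts by position in whale: pos 0: w→g (+10), pos 1: h→o (+7), pos 2: a→k (+10), pos 3: l→s (+7) — repeating every 2. The shifts repeat in a cycle of length 2: positions 0,1,… shift by +10, +7, then the pattern repeats.
Applying it to steal: s+10=c, t+7=a, e+10=o, a+7=h, l+10=v.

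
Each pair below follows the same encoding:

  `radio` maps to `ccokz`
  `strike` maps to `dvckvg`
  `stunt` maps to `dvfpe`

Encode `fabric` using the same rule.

qcmtte

Shifts by position in radio: pos 0: r→c (+11), pos 1: a→c (+2), pos 2: d→o (+11), pos 3: i→k (+2) — repeating every 2. The shifts repeat in a cycle of length 2: positions 0,1,… shift by +11, +2, then the pattern repeats.
On fabric: f+11=q, a+2=c, b+11=m, r+2=t, i+11=t, c+2=e.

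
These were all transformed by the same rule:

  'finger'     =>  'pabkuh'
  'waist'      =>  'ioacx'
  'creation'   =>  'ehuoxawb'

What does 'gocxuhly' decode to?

masterly

f(5)→p(15) and i(8)→a(0) fit y≡21x+14 (mod 26); the inverse of 21 mod 26 is 5. Each letter's alphabet position (a=0..z=25) is mapped through 21·x+14 mod 26 — an affine cipher.
Decoding gocxuhly: g(6)→5·(6−14)≡12=m; o(14)→5·(14−14)≡0=a; c(2)→5·(2−14)≡18=s; x(23)→5·(23−14)≡19=t; u(20)→5·(20−14)≡4=e; h(7)→5·(7−14)≡17=r; l(11)→5·(11−14)≡11=l; y(24)→5·(24−14)≡24=y (all mod 26).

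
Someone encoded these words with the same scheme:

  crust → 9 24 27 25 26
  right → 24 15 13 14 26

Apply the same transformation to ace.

Each letter is replaced by its alphabet position (a=1..z=26) + 6.
On ace: a=1→7, c=3→9, e=5→11.

7 9 11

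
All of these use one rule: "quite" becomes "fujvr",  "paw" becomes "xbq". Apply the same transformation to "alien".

ofjmb

Two steps: reverse the string, then apply a Caesar shift of +1.
On alien: reverse → neila; then shift: n+1=o, e+1=f, i+1=j, l+1=m, a+1=b.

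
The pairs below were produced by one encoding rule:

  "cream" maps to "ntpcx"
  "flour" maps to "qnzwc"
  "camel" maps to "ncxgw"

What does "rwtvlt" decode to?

guitar

The shifts repeat in a cycle of length 2: positions 0,1,… shift by +11, +2, then the pattern repeats.
Undoing it on rwtvlt: r−11=g, w−2=u, t−11=i, v−2=t, l−11=a, t−2=r.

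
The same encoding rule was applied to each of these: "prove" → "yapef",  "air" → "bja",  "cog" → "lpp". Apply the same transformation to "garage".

The shift depends on letter class: consonant p→y is +9, but vowel o→p is +1. The rule splits by letter class: vowels +1, consonants +9.
Applying it to garage: g(cons)+9=p, a(vowel)+1=b, r(cons)+9=a, a(vowel)+1=b, g(cons)+9=p, e(vowel)+1=f.

pbabpf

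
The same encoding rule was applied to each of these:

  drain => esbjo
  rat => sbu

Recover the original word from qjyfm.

Compare letters: d→e is +1, r→s is +1, a→b is +1 — a constant shift. Every letter moves 1 place later in the alphabet, wrapping around z→a.
Undoing it on qjyfm: q−1=p, j−1=i, y−1=x, f−1=e, m−1=l.

pixel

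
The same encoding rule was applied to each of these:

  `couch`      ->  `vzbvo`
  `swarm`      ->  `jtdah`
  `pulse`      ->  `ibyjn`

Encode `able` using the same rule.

c(2)→v(21) and o(14)→z(25) fit y≡9x+3 (mod 26); the inverse of 9 mod 26 is 3. This is an affine cipher: with a=0,…,z=25, each position x becomes (9x+3) mod 26.
For able: a(0)→9·0+3≡3=d; b(1)→9·1+3≡12=m; l(11)→9·11+3≡24=y; e(4)→9·4+3≡13=n (all mod 26).

dmyn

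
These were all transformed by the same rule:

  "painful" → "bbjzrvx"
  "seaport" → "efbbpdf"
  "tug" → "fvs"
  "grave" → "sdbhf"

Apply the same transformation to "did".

The shift depends on letter class: consonant p→b is +12, but vowel a→b is +1. The rule splits by letter class: vowels +1, consonants +12.
Applying it to did: d(cons)+12=p, i(vowel)+1=j, d(cons)+12=p.

pjp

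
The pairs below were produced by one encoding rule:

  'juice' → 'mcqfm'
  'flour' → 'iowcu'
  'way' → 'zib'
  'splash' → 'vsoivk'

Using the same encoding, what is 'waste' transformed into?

zivwm

The shift depends on letter class: consonant j→m is +3, but vowel u→c is +8. Vowels shift forward by 8 and consonants shift forward by 3.
On waste: w(cons)+3=z, a(vowel)+8=i, s(cons)+3=v, t(cons)+3=w, e(vowel)+8=m.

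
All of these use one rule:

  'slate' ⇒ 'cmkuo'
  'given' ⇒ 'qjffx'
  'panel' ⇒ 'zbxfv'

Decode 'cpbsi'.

Shifts by position in slate: pos 0: s→c (+10), pos 1: l→m (+1), pos 2: a→k (+10), pos 3: t→u (+1) — repeating every 2. A repeating key of period 2 is used — shifts +10, +1 over and over.
Reversing it on cpbsi: c−10=s, p−1=o, b−10=r, s−1=r, i−10=y.

sorry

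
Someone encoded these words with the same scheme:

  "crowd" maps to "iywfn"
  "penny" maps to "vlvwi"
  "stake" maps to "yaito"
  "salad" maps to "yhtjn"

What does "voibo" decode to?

Letter i (0-indexed) is shifted by i+6, so successive shifts are 6, 7, 8, ….
Undoing it on voibo: v−6=p, o−7=h, i−8=a, b−9=s, o−10=e.

phase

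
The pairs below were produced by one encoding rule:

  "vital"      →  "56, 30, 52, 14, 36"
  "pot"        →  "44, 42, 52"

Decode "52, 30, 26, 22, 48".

With a=1..z=26, the number is 2·pos + 12.
Decoding 52, 30, 26, 22, 48: 52→(52−12)÷2=20=t, 30→(30−12)÷2=9=i, 26→(26−12)÷2=7=g, 22→(22−12)÷2=5=e, 48→(48−12)÷2=18=r.

tiger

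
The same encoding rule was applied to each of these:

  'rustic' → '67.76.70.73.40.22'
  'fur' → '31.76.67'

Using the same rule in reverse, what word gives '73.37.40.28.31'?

r(#18)→67 and u(#21)→76: differences scale by 3, so n = 3·pos + 13. The formula is n = 3×(alphabet index, a=1) + 13.
Undoing it on 73.37.40.28.31: 73→(73−13)÷3=20=t, 37→(37−13)÷3=8=h, 40→(40−13)÷3=9=i, 28→(28−13)÷3=5=e, 31→(31−13)÷3=6=f.

thief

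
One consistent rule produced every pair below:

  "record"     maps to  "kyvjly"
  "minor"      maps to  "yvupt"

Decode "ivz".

sob

Read the word backwards and shift each letter +7.
Decoding ivz: shift back: i−7=b, v−7=o, z−7=s → bos; then reverse → sob.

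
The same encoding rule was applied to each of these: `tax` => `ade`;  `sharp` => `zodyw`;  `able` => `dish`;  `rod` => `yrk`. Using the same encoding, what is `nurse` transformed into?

The shift depends on letter class: consonant t→a is +7, but vowel a→d is +3. Vowels shift forward by 3 and consonants shift forward by 7.
Applying it to nurse: n(cons)+7=u, u(vowel)+3=x, r(cons)+7=y, s(cons)+7=z, e(vowel)+3=h.

uxyzh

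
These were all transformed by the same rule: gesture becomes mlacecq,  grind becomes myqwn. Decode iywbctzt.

crossing

In gesture: g→m is +6, e→l is +7, s→a is +8, t→c is +9 — the shift increases by 1 each position. Each letter shifts forward by (position + 6), i.e. 6, 7, 8, … — the shift grows by one for each successive letter.
Reversing it on iywbctzt: i−6=c, y−7=r, w−8=o, b−9=s, c−10=s, t−11=i, z−12=n, t−13=g.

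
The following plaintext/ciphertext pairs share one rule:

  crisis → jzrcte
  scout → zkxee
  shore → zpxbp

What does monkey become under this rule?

In crisis: c→j is +7, r→z is +8, i→r is +9, s→c is +10 — the shift increases by 1 each position. Each letter shifts forward by (position + 7), i.e. 7, 8, 9, … — the shift grows by one for each successive letter.
On monkey: m+7=t, o+8=w, n+9=w, k+10=u, e+11=p, y+12=k.

twwupk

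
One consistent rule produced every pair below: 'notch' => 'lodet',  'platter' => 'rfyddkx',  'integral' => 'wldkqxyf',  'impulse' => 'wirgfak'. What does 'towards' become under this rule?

Treating letters as 0–25, the rule is x ↦ 3x + 24 (mod 26).
For towards: t(19)→3·19+24≡3=d; o(14)→3·14+24≡14=o; w(22)→3·22+24≡12=m; a(0)→3·0+24≡24=y; r(17)→3·17+24≡23=x; d(3)→3·3+24≡7=h; s(18)→3·18+24≡0=a (all mod 26).

domyxha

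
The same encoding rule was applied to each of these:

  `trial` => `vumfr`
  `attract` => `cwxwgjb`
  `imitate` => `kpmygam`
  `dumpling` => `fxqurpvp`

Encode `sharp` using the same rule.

ukewv

In trial: t→v is +2, r→u is +3, i→m is +4, a→f is +5 — the shift increases by 1 each position. Letter i (0-indexed) is shifted by i+2, so successive shifts are 2, 3, 4, ….
On sharp: s+2=u, h+3=k, a+4=e, r+5=w, p+6=v.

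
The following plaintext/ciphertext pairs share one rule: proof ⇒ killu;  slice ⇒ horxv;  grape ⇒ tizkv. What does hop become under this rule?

slk

Each pair mirrors across the alphabet (p↔k, r↔i, o↔l): positions sum to 25. Each letter is replaced by its mirror in the alphabet: a↔z, b↔y, c↔x, and so on (the Atbash cipher).
On hop: h↔s, o↔l, p↔k.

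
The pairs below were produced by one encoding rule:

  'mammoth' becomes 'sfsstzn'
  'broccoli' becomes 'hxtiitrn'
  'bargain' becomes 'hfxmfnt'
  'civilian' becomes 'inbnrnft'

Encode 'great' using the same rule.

Vowels shift forward by 5 and consonants shift forward by 6.
On great: g(cons)+6=m, r(cons)+6=x, e(vowel)+5=j, a(vowel)+5=f, t(cons)+6=z.

mxjfz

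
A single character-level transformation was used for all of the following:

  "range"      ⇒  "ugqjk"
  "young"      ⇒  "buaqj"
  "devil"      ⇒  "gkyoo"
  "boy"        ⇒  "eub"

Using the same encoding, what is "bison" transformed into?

The rule splits by letter class: vowels +6, consonants +3.
On bison: b(cons)+3=e, i(vowel)+6=o, s(cons)+3=v, o(vowel)+6=u, n(cons)+3=q.

eovuq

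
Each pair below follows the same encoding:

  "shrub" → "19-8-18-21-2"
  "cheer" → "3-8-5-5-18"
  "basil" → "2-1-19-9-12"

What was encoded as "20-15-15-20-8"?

s is letter #19 and maps to 19: an offset of 0. Letters become their 1-indexed alphabet positions: a=1 … z=26.
Undoing it on 20-15-15-20-8: 20=t, 15=o, 15=o, 20=t, 8=h.

tooth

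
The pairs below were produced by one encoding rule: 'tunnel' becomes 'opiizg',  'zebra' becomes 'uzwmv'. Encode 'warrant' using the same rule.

Compare letters: t→o is +21, u→p is +21, n→i is +21 — a constant shift. This is a Caesar cipher with shift 21.
Applying it to warrant: w+21=r, a+21=v, r+21=m, r+21=m, a+21=v, n+21=i, t+21=o.

rvmmvio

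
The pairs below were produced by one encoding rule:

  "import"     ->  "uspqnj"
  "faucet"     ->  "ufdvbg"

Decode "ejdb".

acid

The output letters match the input read backwards, each shifted +1: import reversed is tropmi. Read the word backwards and shift each letter +1.
Decoding ejdb: shift back: e−1=d, j−1=i, d−1=c, b−1=a → dica; then reverse → acid.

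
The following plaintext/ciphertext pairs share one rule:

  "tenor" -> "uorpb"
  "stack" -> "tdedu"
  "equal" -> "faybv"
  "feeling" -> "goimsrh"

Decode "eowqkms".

Shifts by position in tenor: pos 0: t→u (+1), pos 1: e→o (+10), pos 2: n→r (+4), pos 3: o→p (+1), pos 4: r→b (+10) — repeating every 3. It's a Vigenère-style cipher with numeric key [1,10,4]: position i shifts by key[i mod 3].
Reversing it on eowqkms: e−1=d, o−10=e, w−4=s, q−1=p, k−10=a, m−4=i, s−1=r.

despair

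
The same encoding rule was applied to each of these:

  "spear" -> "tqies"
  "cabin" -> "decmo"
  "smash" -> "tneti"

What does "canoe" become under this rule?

deosi

The shift depends on letter class: consonant s→t is +1, but vowel e→i is +4. Two shifts are in play — +4 for a/e/i/o/u, +1 for every other letter.
On canoe: c(cons)+1=d, a(vowel)+4=e, n(cons)+1=o, o(vowel)+4=s, e(vowel)+4=i.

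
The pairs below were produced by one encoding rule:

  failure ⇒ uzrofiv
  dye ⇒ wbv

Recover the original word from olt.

Letters are reflected about the middle of the alphabet (position → 25−position): Atbash.
Reversing it on olt: o↔l, l↔o, t↔g.

log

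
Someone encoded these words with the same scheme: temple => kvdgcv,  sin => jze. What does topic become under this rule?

Compare letters: t→k is +17, e→v is +17, m→d is +17 — a constant shift. It's a constant shift of +17 (ROT17).
On topic: t+17=k, o+17=f, p+17=g, i+17=z, c+17=t.

kfgzt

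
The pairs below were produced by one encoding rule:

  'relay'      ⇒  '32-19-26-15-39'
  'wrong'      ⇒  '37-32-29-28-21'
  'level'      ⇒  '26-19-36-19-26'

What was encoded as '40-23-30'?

Each letter is replaced by its alphabet position (a=1..z=26) + 14.
Reversing it on 40-23-30: 40→(40−14)÷1=26=z, 23→(23−14)÷1=9=i, 30→(30−14)÷1=16=p.

zip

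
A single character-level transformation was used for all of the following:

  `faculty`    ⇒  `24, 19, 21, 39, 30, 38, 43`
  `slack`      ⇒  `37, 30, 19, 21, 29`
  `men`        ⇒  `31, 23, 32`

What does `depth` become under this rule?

f is letter #6 and maps to 24: an offset of 18. The number is (letter's place in the alphabet, a=1) + 18.
Applying it to depth: d=4→22, e=5→23, p=16→34, t=20→38, h=8→26.

22, 23, 34, 38, 26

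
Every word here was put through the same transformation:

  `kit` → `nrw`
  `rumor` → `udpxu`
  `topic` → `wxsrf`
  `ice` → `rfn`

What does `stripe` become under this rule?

vwursn

The shift depends on letter class: consonant k→n is +3, but vowel i→r is +9. Two shifts are in play — +9 for a/e/i/o/u, +3 for every other letter.
For stripe: s(cons)+3=v, t(cons)+3=w, r(cons)+3=u, i(vowel)+9=r, p(cons)+3=s, e(vowel)+9=n.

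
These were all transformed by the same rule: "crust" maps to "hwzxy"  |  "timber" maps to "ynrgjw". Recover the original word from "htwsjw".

corner

Every letter moves 5 places later in the alphabet, wrapping around z→a.
Reversing it on htwsjw: h−5=c, t−5=o, w−5=r, s−5=n, j−5=e, w−5=r.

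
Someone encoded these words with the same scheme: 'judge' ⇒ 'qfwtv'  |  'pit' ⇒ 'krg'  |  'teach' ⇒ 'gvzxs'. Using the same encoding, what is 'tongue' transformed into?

glmtfv

Each pair mirrors across the alphabet (j↔q, u↔f, d↔w): positions sum to 25. Each letter is replaced by its mirror in the alphabet: a↔z, b↔y, c↔x, and so on (the Atbash cipher).
For tongue: t↔g, o↔l, n↔m, g↔t, u↔f, e↔v.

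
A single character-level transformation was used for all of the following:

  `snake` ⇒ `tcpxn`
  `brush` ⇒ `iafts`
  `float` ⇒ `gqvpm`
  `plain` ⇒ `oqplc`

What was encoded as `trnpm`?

sweat

s(18)→t(19) and n(13)→c(2) fit y≡19x+15 (mod 26); the inverse of 19 mod 26 is 11. This is an affine cipher: with a=0,…,z=25, each position x becomes (19x+15) mod 26.
Undoing it on trnpm: t(19)→11·(19−15)≡18=s; r(17)→11·(17−15)≡22=w; n(13)→11·(13−15)≡4=e; p(15)→11·(15−15)≡0=a; m(12)→11·(12−15)≡19=t (all mod 26).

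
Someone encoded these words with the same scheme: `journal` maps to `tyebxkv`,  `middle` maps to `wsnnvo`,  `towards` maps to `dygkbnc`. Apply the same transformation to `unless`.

exvocc

It's a constant shift of +10 (ROT10).
Applying it to unless: u+10=e, n+10=x, l+10=v, e+10=o, s+10=c, s+10=c.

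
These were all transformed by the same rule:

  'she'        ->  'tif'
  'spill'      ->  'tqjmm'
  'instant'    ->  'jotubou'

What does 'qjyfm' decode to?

pixel

Compare letters: s→t is +1, h→i is +1, e→f is +1 — a constant shift. Each letter is shifted forward by 1 in the alphabet (a Caesar shift of +1).
Reversing it on qjyfm: q−1=p, j−1=i, y−1=x, f−1=e, m−1=l.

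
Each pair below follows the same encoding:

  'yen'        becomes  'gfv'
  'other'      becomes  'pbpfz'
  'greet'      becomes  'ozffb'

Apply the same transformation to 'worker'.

epzsfz

The shift depends on letter class: consonant y→g is +8, but vowel e→f is +1. Vowels shift forward by 1 and consonants shift forward by 8.
On worker: w(cons)+8=e, o(vowel)+1=p, r(cons)+8=z, k(cons)+8=s, e(vowel)+1=f, r(cons)+8=z.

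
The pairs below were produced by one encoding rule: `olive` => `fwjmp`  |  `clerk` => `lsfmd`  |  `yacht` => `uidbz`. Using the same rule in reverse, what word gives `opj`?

ion

The word is reversed, then every letter is shifted forward by 1.
Decoding opj: shift back: o−1=n, p−1=o, j−1=i → noi; then reverse → ion.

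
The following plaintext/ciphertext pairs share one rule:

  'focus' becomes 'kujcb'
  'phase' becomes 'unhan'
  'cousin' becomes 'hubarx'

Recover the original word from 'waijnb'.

In focus: f→k is +5, o→u is +6, c→j is +7, u→c is +8 — the shift increases by 1 each position. Letter i (0-indexed) is shifted by i+5, so successive shifts are 5, 6, 7, ….
Reversing it on waijnb: w−5=r, a−6=u, i−7=b, j−8=b, n−9=e, b−10=r.

rubber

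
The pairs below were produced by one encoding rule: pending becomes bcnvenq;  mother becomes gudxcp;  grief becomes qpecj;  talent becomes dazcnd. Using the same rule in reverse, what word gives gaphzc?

p(15)→b(1) and e(4)→c(2) fit y≡7x+0 (mod 26); the inverse of 7 mod 26 is 15. Treating letters as 0–25, the rule is x ↦ 7x + 0 (mod 26).
Undoing it on gaphzc: g(6)→15·(6−0)≡12=m; a(0)→15·(0−0)≡0=a; p(15)→15·(15−0)≡17=r; h(7)→15·(7−0)≡1=b; z(25)→15·(25−0)≡11=l; c(2)→15·(2−0)≡4=e (all mod 26).

marble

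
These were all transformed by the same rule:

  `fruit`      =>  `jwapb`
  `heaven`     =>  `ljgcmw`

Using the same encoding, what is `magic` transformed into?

In fruit: f→j is +4, r→w is +5, u→a is +6, i→p is +7 — the shift increases by 1 each position. The shift increases by 1 at each position, starting from +4: 4, 5, 6, ….
For magic: m+4=q, a+5=f, g+6=m, i+7=p, c+8=k.

qfmpk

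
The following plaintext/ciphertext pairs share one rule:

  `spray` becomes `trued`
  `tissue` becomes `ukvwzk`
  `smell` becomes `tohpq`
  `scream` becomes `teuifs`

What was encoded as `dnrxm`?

cloth

Each letter shifts forward by (position + 1), i.e. 1, 2, 3, … — the shift grows by one for each successive letter.
Decoding dnrxm: d−1=c, n−2=l, r−3=o, x−4=t, m−5=h.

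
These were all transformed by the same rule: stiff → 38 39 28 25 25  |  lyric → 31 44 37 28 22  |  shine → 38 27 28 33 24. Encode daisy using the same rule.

23 20 28 38 44

s is letter #19 and maps to 38: an offset of 19. Each letter is replaced by its alphabet position (a=1..z=26) + 19.
On daisy: d=4→23, a=1→20, i=9→28, s=19→38, y=25→44.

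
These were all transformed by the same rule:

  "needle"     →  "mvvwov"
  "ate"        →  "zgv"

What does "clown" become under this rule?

Each pair mirrors across the alphabet (n↔m, e↔v, e↔v): positions sum to 25. This is the alphabet-reversal cipher (Atbash): a becomes z, b becomes y, etc.
Applying it to clown: c↔x, l↔o, o↔l, w↔d, n↔m.

xoldm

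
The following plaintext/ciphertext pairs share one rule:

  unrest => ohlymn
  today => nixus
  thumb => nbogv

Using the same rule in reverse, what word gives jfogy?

Every letter moves 20 places later in the alphabet, wrapping around z→a.
Undoing it on jfogy: j−20=p, f−20=l, o−20=u, g−20=m, y−20=e.

plume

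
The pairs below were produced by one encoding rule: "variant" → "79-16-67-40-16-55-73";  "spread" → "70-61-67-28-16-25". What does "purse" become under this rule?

v(#22)→79 and a(#1)→16: differences scale by 3, so n = 3·pos + 13. Each letter becomes 3×(its alphabet position, a=1..z=26) + 13.
On purse: p=16→61, u=21→76, r=18→67, s=19→70, e=5→28.

61-76-67-70-28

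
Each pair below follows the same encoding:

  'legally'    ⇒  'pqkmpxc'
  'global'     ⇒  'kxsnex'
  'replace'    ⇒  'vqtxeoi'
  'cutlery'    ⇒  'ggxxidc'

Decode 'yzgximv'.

unclear

A repeating key of period 2 is used — shifts +4, +12 over and over.
Decoding yzgximv: y−4=u, z−12=n, g−4=c, x−12=l, i−4=e, m−12=a, v−4=r.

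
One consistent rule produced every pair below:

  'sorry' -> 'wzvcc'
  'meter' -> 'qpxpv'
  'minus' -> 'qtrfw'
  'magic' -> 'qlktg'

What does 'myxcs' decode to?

intro

Shifts by position in sorry: pos 0: s→w (+4), pos 1: o→z (+11), pos 2: r→v (+4), pos 3: r→c (+11) — repeating every 2. A repeating key of period 2 is used — shifts +4, +11 over and over.
Reversing it on myxcs: m−4=i, y−11=n, x−4=t, c−11=r, s−4=o.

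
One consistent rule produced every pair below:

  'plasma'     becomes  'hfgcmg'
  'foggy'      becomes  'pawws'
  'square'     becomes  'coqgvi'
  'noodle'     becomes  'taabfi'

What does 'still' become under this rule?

cjkff

This is an affine cipher: with a=0,…,z=25, each position x becomes (7x+6) mod 26.
Applying it to still: s(18)→7·18+6≡2=c; t(19)→7·19+6≡9=j; i(8)→7·8+6≡10=k; l(11)→7·11+6≡5=f; l(11)→7·11+6≡5=f (all mod 26).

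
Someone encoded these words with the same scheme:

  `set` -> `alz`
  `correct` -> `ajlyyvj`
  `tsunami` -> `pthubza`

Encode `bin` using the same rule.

Two steps: reverse the string, then apply a Caesar shift of +7.
Applying it to bin: reverse → nib; then shift: n+7=u, i+7=p, b+7=i.

upi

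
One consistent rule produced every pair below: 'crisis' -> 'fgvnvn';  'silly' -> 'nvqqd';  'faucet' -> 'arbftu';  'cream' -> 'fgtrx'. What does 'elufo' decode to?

notch

c(2)→f(5) and r(17)→g(6) fit y≡7x+17 (mod 26); the inverse of 7 mod 26 is 15. Treating letters as 0–25, the rule is x ↦ 7x + 17 (mod 26).
Undoing it on elufo: e(4)→15·(4−17)≡13=n; l(11)→15·(11−17)≡14=o; u(20)→15·(20−17)≡19=t; f(5)→15·(5−17)≡2=c; o(14)→15·(14−17)≡7=h (all mod 26).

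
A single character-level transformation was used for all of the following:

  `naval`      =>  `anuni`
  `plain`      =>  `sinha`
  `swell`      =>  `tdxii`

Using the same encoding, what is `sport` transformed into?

n(13)→a(0) and a(0)→n(13) fit y≡9x+13 (mod 26); the inverse of 9 mod 26 is 3. Treating letters as 0–25, the rule is x ↦ 9x + 13 (mod 26).
For sport: s(18)→9·18+13≡19=t; p(15)→9·15+13≡18=s; o(14)→9·14+13≡9=j; r(17)→9·17+13≡10=k; t(19)→9·19+13≡2=c (all mod 26).

tsjkc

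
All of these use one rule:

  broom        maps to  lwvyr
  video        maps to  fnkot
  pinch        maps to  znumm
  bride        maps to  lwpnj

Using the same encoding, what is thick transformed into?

dmpmp

Shifts by position in broom: pos 0: b→l (+10), pos 1: r→w (+5), pos 2: o→v (+7), pos 3: o→y (+10), pos 4: m→r (+5) — repeating every 3. It's a Vigenère-style cipher with numeric key [10,5,7]: position i shifts by key[i mod 3].
For thick: t+10=d, h+5=m, i+7=p, c+10=m, k+5=p.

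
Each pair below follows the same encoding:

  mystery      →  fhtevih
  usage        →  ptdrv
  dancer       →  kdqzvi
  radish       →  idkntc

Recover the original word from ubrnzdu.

m(12)→f(5) and y(24)→h(7) fit y≡11x+3 (mod 26); the inverse of 11 mod 26 is 19. This is an affine cipher: with a=0,…,z=25, each position x becomes (11x+3) mod 26.
Reversing it on ubrnzdu: u(20)→19·(20−3)≡11=l; b(1)→19·(1−3)≡14=o; r(17)→19·(17−3)≡6=g; n(13)→19·(13−3)≡8=i; z(25)→19·(25−3)≡2=c; d(3)→19·(3−3)≡0=a; u(20)→19·(20−3)≡11=l (all mod 26).

logical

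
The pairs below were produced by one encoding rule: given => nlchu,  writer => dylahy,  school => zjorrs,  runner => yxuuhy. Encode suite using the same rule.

The shift depends on letter class: consonant g→n is +7, but vowel i→l is +3. The rule splits by letter class: vowels +3, consonants +7.
Applying it to suite: s(cons)+7=z, u(vowel)+3=x, i(vowel)+3=l, t(cons)+7=a, e(vowel)+3=h.

zxlah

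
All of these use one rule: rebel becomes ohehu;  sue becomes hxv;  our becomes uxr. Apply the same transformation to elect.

The output letters match the input read backwards, each shifted +3: rebel reversed is leber. The word is reversed, then every letter is shifted forward by 3.
On elect: reverse → tcele; then shift: t+3=w, c+3=f, e+3=h, l+3=o, e+3=h.

wfhoh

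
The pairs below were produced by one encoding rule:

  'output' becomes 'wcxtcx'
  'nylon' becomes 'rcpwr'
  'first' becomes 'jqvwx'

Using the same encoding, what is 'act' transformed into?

igx

The shift depends on letter class: consonant t→x is +4, but vowel o→w is +8. Two shifts are in play — +8 for a/e/i/o/u, +4 for every other letter.
For act: a(vowel)+8=i, c(cons)+4=g, t(cons)+4=x.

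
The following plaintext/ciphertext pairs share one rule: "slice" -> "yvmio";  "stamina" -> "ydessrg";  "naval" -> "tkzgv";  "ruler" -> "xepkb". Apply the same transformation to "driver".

Shifts by position in slice: pos 0: s→y (+6), pos 1: l→v (+10), pos 2: i→m (+4), pos 3: c→i (+6), pos 4: e→o (+10) — repeating every 3. The shifts repeat in a cycle of length 3: positions 0,1,… shift by +6, +10, +4, then the pattern repeats.
Applying it to driver: d+6=j, r+10=b, i+4=m, v+6=b, e+10=o, r+4=v.

jbmbov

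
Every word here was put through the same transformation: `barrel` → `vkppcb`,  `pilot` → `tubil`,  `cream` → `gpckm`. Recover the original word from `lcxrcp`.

b(1)→v(21) and a(0)→k(10) fit y≡11x+10 (mod 26); the inverse of 11 mod 26 is 19. This is an affine cipher: with a=0,…,z=25, each position x becomes (11x+10) mod 26.
Reversing it on lcxrcp: l(11)→19·(11−10)≡19=t; c(2)→19·(2−10)≡4=e; x(23)→19·(23−10)≡13=n; r(17)→19·(17−10)≡3=d; c(2)→19·(2−10)≡4=e; p(15)→19·(15−10)≡17=r (all mod 26).

tender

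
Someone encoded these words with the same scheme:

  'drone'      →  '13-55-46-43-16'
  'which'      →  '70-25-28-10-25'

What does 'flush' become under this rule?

d(#4)→13 and r(#18)→55: differences scale by 3, so n = 3·pos + 1. With a=1..z=26, the number is 3·pos + 1.
On flush: f=6→19, l=12→37, u=21→64, s=19→58, h=8→25.

19-37-64-58-25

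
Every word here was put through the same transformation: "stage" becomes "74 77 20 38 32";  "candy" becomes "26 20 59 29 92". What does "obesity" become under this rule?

s(#19)→74 and t(#20)→77: differences scale by 3, so n = 3·pos + 17. With a=1..z=26, the number is 3·pos + 17.
Applying it to obesity: o=15→62, b=2→23, e=5→32, s=19→74, i=9→44, t=20→77, y=25→92.

62 23 32 74 44 77 92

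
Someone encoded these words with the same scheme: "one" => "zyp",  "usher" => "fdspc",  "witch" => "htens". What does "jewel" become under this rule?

Compare letters: o→z is +11, n→y is +11, e→p is +11 — a constant shift. This is a Caesar cipher with shift 11.
On jewel: j+11=u, e+11=p, w+11=h, e+11=p, l+11=w.

uphpw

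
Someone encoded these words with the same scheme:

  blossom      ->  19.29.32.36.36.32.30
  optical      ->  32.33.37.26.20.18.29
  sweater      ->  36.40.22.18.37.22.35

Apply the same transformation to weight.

b is letter #2 and maps to 19: an offset of 17. The number is (letter's place in the alphabet, a=1) + 17.
For weight: w=23→40, e=5→22, i=9→26, g=7→24, h=8→25, t=20→37.

40.22.26.24.25.37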